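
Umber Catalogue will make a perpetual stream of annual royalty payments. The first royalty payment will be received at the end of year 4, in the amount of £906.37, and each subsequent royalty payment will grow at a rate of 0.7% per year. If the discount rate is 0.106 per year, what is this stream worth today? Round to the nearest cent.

Value at end of year 3: C₁ / (r − g) = £906.37 / (0.106 − 0.007) = £9,155.2525
Discount to today: PV = £9,155.2525 / (1 + 0.106)^3 = £9,155.2525 / 1.352899 = £6,767.14

£6767.14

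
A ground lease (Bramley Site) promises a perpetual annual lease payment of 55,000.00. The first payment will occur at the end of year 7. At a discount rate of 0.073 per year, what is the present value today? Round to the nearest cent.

493675.41

Value at end of year 6: C / r = 55,000.00 / 0.073 = 753,424.6575
Discount to today: PV = 753,424.6575 / (1 + 0.073)^6 = 753,424.6575 / 1.526154 = 493,675.41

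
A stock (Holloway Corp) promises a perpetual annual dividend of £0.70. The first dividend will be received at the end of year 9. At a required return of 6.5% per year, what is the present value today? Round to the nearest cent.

Value at end of year 8: C / r = £0.70 / 0.065 = £10.7692
Discount to today: PV = £10.7692 / (1 + 0.065)^8 = £10.7692 / 1.654996 = £6.51

£6.51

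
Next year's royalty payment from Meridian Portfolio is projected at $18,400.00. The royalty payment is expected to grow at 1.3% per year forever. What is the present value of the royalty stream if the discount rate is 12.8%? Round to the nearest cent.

$160000.00

Growing perpetuity: P = D₁ / (r − g) = $18,400.0000 / (0.128 − 0.013) = $160,000.00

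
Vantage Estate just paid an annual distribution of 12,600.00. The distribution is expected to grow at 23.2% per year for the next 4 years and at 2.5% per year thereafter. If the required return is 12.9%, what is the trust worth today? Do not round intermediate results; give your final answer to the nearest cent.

D_1 = 15523.20000
D_2 = 19124.58240
D_3 = 23561.48552
D_4 = 29027.75016
Terminal value at year 4: TV = D_4×(1+g_2)/(r−g_2) = 29753.44391/0.104 = 286090.80683
P_0 = D_1/(1+r)^1 + D_2/(1+r)^2 + D_3/(1+r)^3 + D_4/(1+r)^4 + TV/(1+r)^4
    = 13749.51284 + 15003.89710 + 16372.72030 + 17866.42287 + 176087.34074 = 239079.89385

239079.89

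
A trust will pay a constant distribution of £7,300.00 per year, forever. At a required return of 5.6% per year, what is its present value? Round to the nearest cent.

£130357.14

Level perpetuity: PV = C / r = £7,300.00 / 0.056 = £130,357.14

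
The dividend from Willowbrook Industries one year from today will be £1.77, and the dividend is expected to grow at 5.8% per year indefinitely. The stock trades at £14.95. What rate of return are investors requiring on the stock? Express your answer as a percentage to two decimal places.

17.64%

P = D₁/(r − g) ⇒ r = D₁/P + g = £1.7700/£14.95 + 0.058 = 0.118395 + 0.058 = 0.176395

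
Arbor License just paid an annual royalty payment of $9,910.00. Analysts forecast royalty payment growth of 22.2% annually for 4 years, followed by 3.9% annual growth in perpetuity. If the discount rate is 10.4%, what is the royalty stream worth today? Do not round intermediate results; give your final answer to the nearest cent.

D_1 = 12110.02000
D_2 = 14798.44444
D_3 = 18083.69911
D_4 = 22098.28031
Terminal value at year 4: TV = D_4×(1+g_2)/(r−g_2) = 22960.11324/0.065 = 353232.51137
P_0 = D_1/(1+r)^1 + D_2/(1+r)^2 + D_3/(1+r)^3 + D_4/(1+r)^4 + TV/(1+r)^4
    = 10969.22101 + 12141.65587 + 13439.40532 + 14875.86350 + 237784.95650 = 289211.10220

$289211.10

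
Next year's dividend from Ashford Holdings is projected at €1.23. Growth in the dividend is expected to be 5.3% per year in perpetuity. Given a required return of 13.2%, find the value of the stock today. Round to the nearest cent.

€15.57

Growing perpetuity: P = D₁ / (r − g) = €1.2300 / (0.132 − 0.053) = €15.57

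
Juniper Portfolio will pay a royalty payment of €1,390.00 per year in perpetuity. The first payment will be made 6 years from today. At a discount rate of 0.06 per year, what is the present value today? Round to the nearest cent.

Value at end of year 5: C / r = €1,390.00 / 0.06 = €23,166.6667
Discount to today: PV = €23,166.6667 / (1 + 0.06)^5 = €23,166.6667 / 1.338226 = €17,311.48

€17311.48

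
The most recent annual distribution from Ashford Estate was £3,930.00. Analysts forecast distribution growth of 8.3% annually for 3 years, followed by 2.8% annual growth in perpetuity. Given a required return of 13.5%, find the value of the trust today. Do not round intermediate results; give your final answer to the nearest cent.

£43544.25

D_1 = 4256.19000
D_2 = 4609.45377
D_3 = 4992.03843
Terminal value at year 3: TV = D_3×(1+g_2)/(r−g_2) = 5131.81551/0.107 = 47960.89261
P_0 = D_1/(1+r)^1 + D_2/(1+r)^2 + D_3/(1+r)^3 + TV/(1+r)^3
    = 3749.94714 + 3578.14339 + 3414.21083 + 32801.95078 = 43544.25214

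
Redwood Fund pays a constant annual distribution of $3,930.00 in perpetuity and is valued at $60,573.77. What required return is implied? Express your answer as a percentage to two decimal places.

P = C/r ⇒ r = C/P = $3,930.00/$60,573.77 = 0.064880

6.49%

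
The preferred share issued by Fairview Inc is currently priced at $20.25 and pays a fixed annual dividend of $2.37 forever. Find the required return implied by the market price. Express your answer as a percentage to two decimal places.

P = C/r ⇒ r = C/P = $2.37/$20.25 = 0.117037

11.70%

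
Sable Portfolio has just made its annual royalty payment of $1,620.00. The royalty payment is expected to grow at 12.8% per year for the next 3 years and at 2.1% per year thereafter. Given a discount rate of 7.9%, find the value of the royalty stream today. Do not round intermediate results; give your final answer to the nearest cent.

$37896.77

D_1 = 1827.36000
D_2 = 2061.26208
D_3 = 2325.10363
Terminal value at year 3: TV = D_3×(1+g_2)/(r−g_2) = 2373.93080/0.058 = 40929.84142
P_0 = D_1/(1+r)^1 + D_2/(1+r)^2 + D_3/(1+r)^3 + TV/(1+r)^3
    = 1693.56812 + 1770.47714 + 1850.87879 + 32581.84910 = 37896.77316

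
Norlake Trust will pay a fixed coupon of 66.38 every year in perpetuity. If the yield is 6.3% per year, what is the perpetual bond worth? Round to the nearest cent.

1053.65

Level perpetuity: PV = C / r = 66.38 / 0.063 = 1,053.65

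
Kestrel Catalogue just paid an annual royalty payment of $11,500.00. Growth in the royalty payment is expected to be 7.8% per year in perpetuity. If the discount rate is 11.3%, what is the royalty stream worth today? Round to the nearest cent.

D₁ = D₀ × (1 + g) = $11,500.00 × 1.078 = $12,397.0000
Growing perpetuity: P = D₁ / (r − g) = $12,397.0000 / (0.113 − 0.078) = $354,200.00

$354200.00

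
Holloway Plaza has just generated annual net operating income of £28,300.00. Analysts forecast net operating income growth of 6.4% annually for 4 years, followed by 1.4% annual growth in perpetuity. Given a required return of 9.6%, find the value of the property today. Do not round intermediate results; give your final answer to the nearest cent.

£416013.49

D_1 = 30111.20000
D_2 = 32038.31680
D_3 = 34088.76908
D_4 = 36270.45030
Terminal value at year 4: TV = D_4×(1+g_2)/(r−g_2) = 36778.23660/0.082 = 448515.08049
P_0 = D_1/(1+r)^1 + D_2/(1+r)^2 + D_3/(1+r)^3 + D_4/(1+r)^4 + TV/(1+r)^4
    = 27473.72263 + 26671.57014 + 25892.83817 + 25136.84289 + 310838.52064 = 416013.49447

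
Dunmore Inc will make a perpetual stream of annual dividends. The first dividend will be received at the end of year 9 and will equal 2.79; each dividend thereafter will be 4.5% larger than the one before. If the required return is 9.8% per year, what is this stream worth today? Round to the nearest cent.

24.92

Value at end of year 8: C₁ / (r − g) = 2.79 / (0.098 − 0.045) = 52.6415
Discount to today: PV = 52.6415 / (1 + 0.098)^8 = 52.6415 / 2.112607 = 24.92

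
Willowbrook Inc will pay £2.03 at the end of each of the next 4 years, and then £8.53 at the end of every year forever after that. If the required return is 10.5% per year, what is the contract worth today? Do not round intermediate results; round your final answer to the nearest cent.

PV of 4-year annuity: £2.03 × [1 − (1+0.105)^−4] / 0.105 = 6.36579
Perpetuity value at year 4: £8.53 / 0.105 = 81.23810
PV of perpetuity: 81.23810 / (1+0.105)^4 = 54.48922
Total PV = 6.36579 + 54.48922 = 60.85502

£60.86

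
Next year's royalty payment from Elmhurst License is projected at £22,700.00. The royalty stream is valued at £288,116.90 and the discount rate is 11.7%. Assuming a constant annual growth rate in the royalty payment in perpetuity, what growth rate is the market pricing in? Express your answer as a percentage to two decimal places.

P = D₁/(r−g) ⇒ g = r − D₁/P = 0.117 − £22,700.00/£288,116.90 = 0.038213

3.82%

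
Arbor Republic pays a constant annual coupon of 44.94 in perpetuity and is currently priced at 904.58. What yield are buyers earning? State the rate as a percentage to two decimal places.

4.97%

P = C/r ⇒ r = C/P = 44.94/904.58 = 0.049681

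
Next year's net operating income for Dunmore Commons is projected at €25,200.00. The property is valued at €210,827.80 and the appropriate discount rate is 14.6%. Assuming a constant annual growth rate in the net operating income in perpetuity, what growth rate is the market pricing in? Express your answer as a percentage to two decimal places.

2.65%

P = D₁/(r−g) ⇒ g = r − D₁/P = 0.146 − €25,200.00/€210,827.80 = 0.026471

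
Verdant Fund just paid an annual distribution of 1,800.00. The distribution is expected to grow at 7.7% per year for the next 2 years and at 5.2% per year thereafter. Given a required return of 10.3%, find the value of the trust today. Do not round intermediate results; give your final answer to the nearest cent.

38873.32

D_1 = 1938.60000
D_2 = 2087.87220
Terminal value at year 2: TV = D_2×(1+g_2)/(r−g_2) = 2196.44155/0.051 = 43067.48146
P_0 = D_1/(1+r)^1 + D_2/(1+r)^2 + TV/(1+r)^2
    = 1757.57026 + 1716.14068 + 35399.60781 = 38873.31876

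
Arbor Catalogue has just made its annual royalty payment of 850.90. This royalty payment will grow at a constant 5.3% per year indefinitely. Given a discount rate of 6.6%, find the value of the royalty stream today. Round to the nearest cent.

D₁ = D₀ × (1 + g) = 850.90 × 1.053 = 895.9977
Growing perpetuity: P = D₁ / (r − g) = 895.9977 / (0.066 − 0.053) = 68,922.90

68922.90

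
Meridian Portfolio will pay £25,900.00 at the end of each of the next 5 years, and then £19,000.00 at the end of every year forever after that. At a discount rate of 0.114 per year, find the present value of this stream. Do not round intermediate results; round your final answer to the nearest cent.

PV of 5-year annuity: £25,900.00 × [1 − (1+0.114)^−5] / 0.114 = 94768.29440
Perpetuity value at year 5: £19,000.00 / 0.114 = 166666.66667
PV of perpetuity: 166666.66667 / (1+0.114)^5 = 97145.52405
Total PV = 94768.29440 + 97145.52405 = 191913.81846

£191913.82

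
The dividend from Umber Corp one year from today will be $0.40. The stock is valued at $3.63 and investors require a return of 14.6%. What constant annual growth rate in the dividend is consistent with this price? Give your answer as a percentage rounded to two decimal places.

3.58%

P = D₁/(r−g) ⇒ g = r − D₁/P = 0.146 − $0.40/$3.63 = 0.035807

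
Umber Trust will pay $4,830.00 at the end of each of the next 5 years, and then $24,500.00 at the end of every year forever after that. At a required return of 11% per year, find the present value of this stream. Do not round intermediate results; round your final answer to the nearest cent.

$150028.98

PV of 5-year annuity: $4,830.00 × [1 − (1+0.11)^−5] / 0.11 = 17851.18260
Perpetuity value at year 5: $24,500.00 / 0.11 = 222727.27273
PV of perpetuity: 222727.27273 / (1+0.11)^5 = 132177.79579
Total PV = 17851.18260 + 132177.79579 = 150028.97839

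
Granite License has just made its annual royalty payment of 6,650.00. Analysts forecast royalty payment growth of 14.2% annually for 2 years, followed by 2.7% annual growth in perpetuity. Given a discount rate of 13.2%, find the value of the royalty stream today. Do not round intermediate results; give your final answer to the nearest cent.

D_1 = 7594.30000
D_2 = 8672.69060
Terminal value at year 2: TV = D_2×(1+g_2)/(r−g_2) = 8906.85325/0.105 = 84827.17377
P_0 = D_1/(1+r)^1 + D_2/(1+r)^2 + TV/(1+r)^2
    = 6708.74558 + 6768.01012 + 66197.58470 = 79674.34040

79674.34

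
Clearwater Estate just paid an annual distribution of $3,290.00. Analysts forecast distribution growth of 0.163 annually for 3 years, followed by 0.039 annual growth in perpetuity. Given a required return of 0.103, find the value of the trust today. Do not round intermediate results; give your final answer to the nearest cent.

D_1 = 3826.27000
D_2 = 4449.95201
D_3 = 5175.29419
Terminal value at year 3: TV = D_3×(1+g_2)/(r−g_2) = 5377.13066/0.064 = 84017.66658
P_0 = D_1/(1+r)^1 + D_2/(1+r)^2 + D_3/(1+r)^3 + TV/(1+r)^3
    = 3468.96646 + 3657.66817 + 3856.63470 + 62610.05400 = 73593.32333

$73593.32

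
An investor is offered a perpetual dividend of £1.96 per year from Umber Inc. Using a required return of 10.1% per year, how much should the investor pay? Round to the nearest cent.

£19.41

Level perpetuity: PV = C / r = £1.96 / 0.101 = £19.41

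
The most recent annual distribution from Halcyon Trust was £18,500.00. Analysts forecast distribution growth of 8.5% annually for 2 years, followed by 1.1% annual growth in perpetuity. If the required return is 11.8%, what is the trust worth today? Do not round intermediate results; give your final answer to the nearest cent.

£200010.20

D_1 = 20072.50000
D_2 = 21778.66250
Terminal value at year 2: TV = D_2×(1+g_2)/(r−g_2) = 22018.22779/0.107 = 205777.82979
P_0 = D_1/(1+r)^1 + D_2/(1+r)^2 + TV/(1+r)^2
    = 17953.93560 + 17423.98938 + 164632.27347 = 200010.19845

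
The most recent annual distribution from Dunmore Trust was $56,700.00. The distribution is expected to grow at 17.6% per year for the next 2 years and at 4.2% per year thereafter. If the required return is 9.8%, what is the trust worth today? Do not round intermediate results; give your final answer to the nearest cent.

D_1 = 66679.20000
D_2 = 78414.73920
Terminal value at year 2: TV = D_2×(1+g_2)/(r−g_2) = 81708.15825/0.056 = 1459074.25440
P_0 = D_1/(1+r)^1 + D_2/(1+r)^2 + TV/(1+r)^2
    = 60727.86885 + 65041.87046 + 1210243.37544 = 1336013.11475

$1336013.11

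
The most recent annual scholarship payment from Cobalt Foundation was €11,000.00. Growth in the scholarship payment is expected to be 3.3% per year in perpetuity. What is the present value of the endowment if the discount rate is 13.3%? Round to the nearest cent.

D₁ = D₀ × (1 + g) = €11,000.00 × 1.033 = €11,363.0000
Growing perpetuity: P = D₁ / (r − g) = €11,363.0000 / (0.133 − 0.033) = €113,630.00

€113630.00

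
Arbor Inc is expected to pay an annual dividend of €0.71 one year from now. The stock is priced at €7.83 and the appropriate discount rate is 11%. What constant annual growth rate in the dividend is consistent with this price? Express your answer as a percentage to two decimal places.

1.93%

P = D₁/(r−g) ⇒ g = r − D₁/P = 0.11 − €0.71/€7.83 = 0.019323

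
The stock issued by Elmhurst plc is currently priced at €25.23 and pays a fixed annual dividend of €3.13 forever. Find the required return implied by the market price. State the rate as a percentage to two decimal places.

12.41%

P = C/r ⇒ r = C/P = €3.13/€25.23 = 0.124059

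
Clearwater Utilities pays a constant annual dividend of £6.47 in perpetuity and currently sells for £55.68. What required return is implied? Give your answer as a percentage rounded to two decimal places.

11.62%

P = C/r ⇒ r = C/P = £6.47/£55.68 = 0.116200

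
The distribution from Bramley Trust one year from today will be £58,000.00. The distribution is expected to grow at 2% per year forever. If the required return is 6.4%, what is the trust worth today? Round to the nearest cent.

£1318181.82

Growing perpetuity: P = D₁ / (r − g) = £58,000.0000 / (0.064 − 0.02) = £1,318,181.82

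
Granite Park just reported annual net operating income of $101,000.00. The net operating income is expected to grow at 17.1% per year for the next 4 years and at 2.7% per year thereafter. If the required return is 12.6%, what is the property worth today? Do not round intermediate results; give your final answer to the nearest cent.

$1671558.63

D_1 = 118271.00000
D_2 = 138495.34100
D_3 = 162178.04431
D_4 = 189910.48989
Terminal value at year 4: TV = D_4×(1+g_2)/(r−g_2) = 195038.07312/0.099 = 1970081.54662
P_0 = D_1/(1+r)^1 + D_2/(1+r)^2 + D_3/(1+r)^3 + D_4/(1+r)^4 + TV/(1+r)^4
    = 105036.41208 + 109234.13725 + 113599.62231 + 118139.57169 + 1225548.89016 = 1671558.63349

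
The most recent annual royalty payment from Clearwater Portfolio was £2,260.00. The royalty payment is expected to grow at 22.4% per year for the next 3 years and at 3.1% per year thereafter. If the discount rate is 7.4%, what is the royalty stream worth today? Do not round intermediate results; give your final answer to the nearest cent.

£89066.63

D_1 = 2766.24000
D_2 = 3385.87776
D_3 = 4144.31438
Terminal value at year 3: TV = D_3×(1+g_2)/(r−g_2) = 4272.78812/0.043 = 99367.16567
P_0 = D_1/(1+r)^1 + D_2/(1+r)^2 + D_3/(1+r)^3 + TV/(1+r)^3
    = 2575.64246 + 2935.36906 + 3345.33680 + 80210.28477 = 89066.63309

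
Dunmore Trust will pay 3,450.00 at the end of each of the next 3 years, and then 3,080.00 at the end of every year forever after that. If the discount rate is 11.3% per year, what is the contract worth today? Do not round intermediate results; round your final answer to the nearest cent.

28156.11

PV of 3-year annuity: 3,450.00 × [1 − (1+0.113)^−3] / 0.113 = 8387.02006
Perpetuity value at year 3: 3,080.00 / 0.113 = 27256.63717
PV of perpetuity: 27256.63717 / (1+0.113)^3 = 19769.09462
Total PV = 8387.02006 + 19769.09462 = 28156.11468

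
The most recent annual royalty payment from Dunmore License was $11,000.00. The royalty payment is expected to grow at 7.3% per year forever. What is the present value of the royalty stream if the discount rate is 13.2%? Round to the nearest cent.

$200050.85

D₁ = D₀ × (1 + g) = $11,000.00 × 1.073 = $11,803.0000
Growing perpetuity: P = D₁ / (r − g) = $11,803.0000 / (0.132 − 0.073) = $200,050.85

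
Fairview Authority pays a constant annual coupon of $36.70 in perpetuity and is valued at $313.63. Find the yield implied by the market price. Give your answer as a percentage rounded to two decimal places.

11.70%

P = C/r ⇒ r = C/P = $36.70/$313.63 = 0.117017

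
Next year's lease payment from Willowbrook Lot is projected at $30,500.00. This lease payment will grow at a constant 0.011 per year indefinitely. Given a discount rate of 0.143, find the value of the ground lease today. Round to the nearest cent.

$231060.61

Growing perpetuity: P = D₁ / (r − g) = $30,500.0000 / (0.143 − 0.011) = $231,060.61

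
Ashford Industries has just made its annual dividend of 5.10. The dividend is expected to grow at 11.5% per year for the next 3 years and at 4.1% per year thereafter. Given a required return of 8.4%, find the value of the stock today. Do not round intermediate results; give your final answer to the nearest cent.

D_1 = 5.68650
D_2 = 6.34045
D_3 = 7.06960
Terminal value at year 3: TV = D_3×(1+g_2)/(r−g_2) = 7.35945/0.043 = 171.15006
P_0 = D_1/(1+r)^1 + D_2/(1+r)^2 + D_3/(1+r)^3 + TV/(1+r)^3
    = 5.24585 + 5.39587 + 5.55018 + 134.36594 = 150.55784

150.56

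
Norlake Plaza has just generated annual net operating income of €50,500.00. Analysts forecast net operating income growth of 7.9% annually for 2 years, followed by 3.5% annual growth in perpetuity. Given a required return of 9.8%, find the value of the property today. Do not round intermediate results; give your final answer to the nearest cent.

D_1 = 54489.50000
D_2 = 58794.17050
Terminal value at year 2: TV = D_2×(1+g_2)/(r−g_2) = 60851.96647/0.063 = 965904.22964
P_0 = D_1/(1+r)^1 + D_2/(1+r)^2 + TV/(1+r)^2
    = 49626.13843 + 48767.39833 + 801178.68690 = 899572.22367

€899572.22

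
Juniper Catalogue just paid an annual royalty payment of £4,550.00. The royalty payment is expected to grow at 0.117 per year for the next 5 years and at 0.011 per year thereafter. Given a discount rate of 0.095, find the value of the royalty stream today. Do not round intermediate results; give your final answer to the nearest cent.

D_1 = 5082.35000
D_2 = 5676.98495
D_3 = 6341.19219
D_4 = 7083.11168
D_5 = 7911.83574
Terminal value at year 5: TV = D_5×(1+g_2)/(r−g_2) = 7998.86593/0.084 = 95224.59446
P_0 = D_1/(1+r)^1 + D_2/(1+r)^2 + D_3/(1+r)^3 + D_4/(1+r)^4 + D_5/(1+r)^5 + TV/(1+r)^5
    = 4641.41553 + 4734.66771 + 4829.79345 + 4926.83040 + 5025.81695 + 60489.29681 = 84647.82085

£84647.82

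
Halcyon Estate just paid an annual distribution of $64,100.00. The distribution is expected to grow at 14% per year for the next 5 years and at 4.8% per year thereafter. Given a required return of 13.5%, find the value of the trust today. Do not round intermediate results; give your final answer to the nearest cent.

$1114065.93

D_1 = 73074.00000
D_2 = 83304.36000
D_3 = 94966.97040
D_4 = 108262.34626
D_5 = 123419.07473
Terminal value at year 5: TV = D_5×(1+g_2)/(r−g_2) = 129343.19032/0.087 = 1486703.33700
P_0 = D_1/(1+r)^1 + D_2/(1+r)^2 + D_3/(1+r)^3 + D_4/(1+r)^4 + D_5/(1+r)^5 + TV/(1+r)^5
    = 64382.37885 + 64666.00167 + 64950.87392 + 65237.00112 + 65524.38879 + 789305.28107 = 1114065.92543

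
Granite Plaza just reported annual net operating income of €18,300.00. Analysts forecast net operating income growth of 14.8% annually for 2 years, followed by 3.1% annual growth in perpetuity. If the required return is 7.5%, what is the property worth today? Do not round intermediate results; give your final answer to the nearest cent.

€529429.45

D_1 = 21008.40000
D_2 = 24117.64320
Terminal value at year 2: TV = D_2×(1+g_2)/(r−g_2) = 24865.29014/0.044 = 565120.23044
P_0 = D_1/(1+r)^1 + D_2/(1+r)^2 + TV/(1+r)^2
    = 19542.69767 + 20869.78319 + 489016.96522 = 529429.44609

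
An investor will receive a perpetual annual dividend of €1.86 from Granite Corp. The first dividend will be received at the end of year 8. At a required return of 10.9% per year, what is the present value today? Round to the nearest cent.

Value at end of year 7: C / r = €1.86 / 0.109 = €17.0642
Discount to today: PV = €17.0642 / (1 + 0.109)^7 = €17.0642 / 2.063103 = €8.27

€8.27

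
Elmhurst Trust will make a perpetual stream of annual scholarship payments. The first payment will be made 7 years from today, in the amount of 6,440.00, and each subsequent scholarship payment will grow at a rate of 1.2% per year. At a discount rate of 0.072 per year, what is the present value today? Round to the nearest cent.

Value at end of year 6: C₁ / (r − g) = 6,440.00 / (0.072 − 0.012) = 107,333.3333
Discount to today: PV = 107,333.3333 / (1 + 0.072)^6 = 107,333.3333 / 1.517640 = 70,723.85

70723.85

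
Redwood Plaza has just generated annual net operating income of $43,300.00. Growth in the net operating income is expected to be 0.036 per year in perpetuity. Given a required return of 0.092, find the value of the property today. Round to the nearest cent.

D₁ = D₀ × (1 + g) = $43,300.00 × 1.036 = $44,858.8000
Growing perpetuity: P = D₁ / (r − g) = $44,858.8000 / (0.092 − 0.036) = $801,050.00

$801050.00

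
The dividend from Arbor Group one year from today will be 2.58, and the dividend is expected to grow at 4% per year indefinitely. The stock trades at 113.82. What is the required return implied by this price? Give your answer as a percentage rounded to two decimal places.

P = D₁/(r − g) ⇒ r = D₁/P + g = 2.5800/113.82 + 0.04 = 0.022667 + 0.04 = 0.062667

6.27%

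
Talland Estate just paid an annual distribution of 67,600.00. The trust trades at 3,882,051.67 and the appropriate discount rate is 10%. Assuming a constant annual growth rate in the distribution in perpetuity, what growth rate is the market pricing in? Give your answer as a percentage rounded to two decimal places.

P = D₀(1+g)/(r−g) ⇒ P(r−g) = D₀(1+g) ⇒ g(P+D₀) = P·r − D₀
g = (P·r − D₀)/(P + D₀) = (3,882,051.67×0.1 − 67,600.00) / (3,882,051.67 + 67,600.00) = 0.081173

8.12%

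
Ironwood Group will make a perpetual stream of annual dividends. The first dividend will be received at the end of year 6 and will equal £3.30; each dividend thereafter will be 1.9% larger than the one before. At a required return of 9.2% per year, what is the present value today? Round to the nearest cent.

Value at end of year 5: C₁ / (r − g) = £3.30 / (0.092 − 0.019) = £45.2055
Discount to today: PV = £45.2055 / (1 + 0.092)^5 = £45.2055 / 1.552792 = £29.11

£29.11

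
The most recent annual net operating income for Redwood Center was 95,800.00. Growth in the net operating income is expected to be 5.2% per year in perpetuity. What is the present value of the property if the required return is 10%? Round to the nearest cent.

2099616.67

D₁ = D₀ × (1 + g) = 95,800.00 × 1.052 = 100,781.6000
Growing perpetuity: P = D₁ / (r − g) = 100,781.6000 / (0.1 − 0.052) = 2,099,616.67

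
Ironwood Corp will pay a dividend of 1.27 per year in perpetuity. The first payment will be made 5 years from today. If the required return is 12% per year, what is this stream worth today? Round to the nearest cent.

Value at end of year 4: C / r = 1.27 / 0.12 = 10.5833
Discount to today: PV = 10.5833 / (1 + 0.12)^4 = 10.5833 / 1.573519 = 6.73

6.73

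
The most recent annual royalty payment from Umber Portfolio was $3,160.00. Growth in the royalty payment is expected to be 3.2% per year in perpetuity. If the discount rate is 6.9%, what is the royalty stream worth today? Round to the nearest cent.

$88138.38

D₁ = D₀ × (1 + g) = $3,160.00 × 1.032 = $3,261.1200
Growing perpetuity: P = D₁ / (r − g) = $3,261.1200 / (0.069 − 0.032) = $88,138.38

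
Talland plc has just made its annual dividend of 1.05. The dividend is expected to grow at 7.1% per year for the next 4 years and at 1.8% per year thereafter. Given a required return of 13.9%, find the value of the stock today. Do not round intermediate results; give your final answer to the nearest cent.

D_1 = 1.12455
D_2 = 1.20439
D_3 = 1.28990
D_4 = 1.38149
Terminal value at year 4: TV = D_4×(1+g_2)/(r−g_2) = 1.40635/0.121 = 11.62277
P_0 = D_1/(1+r)^1 + D_2/(1+r)^2 + D_3/(1+r)^3 + D_4/(1+r)^4 + TV/(1+r)^4
    = 0.98731 + 0.92837 + 0.87294 + 0.82083 + 6.90581 = 10.51527

10.52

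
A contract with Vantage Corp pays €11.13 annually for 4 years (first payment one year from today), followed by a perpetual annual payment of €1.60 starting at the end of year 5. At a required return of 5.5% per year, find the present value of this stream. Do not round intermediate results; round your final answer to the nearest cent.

€62.49

PV of 4-year annuity: €11.13 × [1 − (1+0.055)^−4] / 0.055 = 39.01232
Perpetuity value at year 4: €1.60 / 0.055 = 29.09091
PV of perpetuity: 29.09091 / (1+0.055)^4 = 23.48267
Total PV = 39.01232 + 23.48267 = 62.49499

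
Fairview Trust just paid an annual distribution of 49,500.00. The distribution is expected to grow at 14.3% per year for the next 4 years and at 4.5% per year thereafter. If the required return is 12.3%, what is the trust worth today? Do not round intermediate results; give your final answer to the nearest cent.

918667.22

D_1 = 56578.50000
D_2 = 64669.22550
D_3 = 73916.92475
D_4 = 84487.04499
Terminal value at year 4: TV = D_4×(1+g_2)/(r−g_2) = 88288.96201/0.078 = 1131909.76935
P_0 = D_1/(1+r)^1 + D_2/(1+r)^2 + D_3/(1+r)^3 + D_4/(1+r)^4 + TV/(1+r)^4
    = 50381.56723 + 51278.83468 + 52192.08196 + 53121.59366 + 711693.14580 = 918667.22332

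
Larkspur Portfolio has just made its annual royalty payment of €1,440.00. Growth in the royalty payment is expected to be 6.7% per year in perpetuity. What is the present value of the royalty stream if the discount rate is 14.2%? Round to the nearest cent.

€20486.40

D₁ = D₀ × (1 + g) = €1,440.00 × 1.067 = €1,536.4800
Growing perpetuity: P = D₁ / (r − g) = €1,536.4800 / (0.142 − 0.067) = €20,486.40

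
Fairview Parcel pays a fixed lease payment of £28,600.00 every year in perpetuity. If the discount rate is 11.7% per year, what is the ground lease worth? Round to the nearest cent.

£244444.44

Level perpetuity: PV = C / r = £28,600.00 / 0.117 = £244,444.44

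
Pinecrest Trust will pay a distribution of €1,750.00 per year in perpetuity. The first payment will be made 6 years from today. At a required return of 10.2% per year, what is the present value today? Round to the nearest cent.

€10556.74

Value at end of year 5: C / r = €1,750.00 / 0.102 = €17,156.8627
Discount to today: PV = €17,156.8627 / (1 + 0.102)^5 = €17,156.8627 / 1.625204 = €10,556.74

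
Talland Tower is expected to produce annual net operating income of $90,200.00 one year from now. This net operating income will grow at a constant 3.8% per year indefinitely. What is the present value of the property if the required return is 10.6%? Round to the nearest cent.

Growing perpetuity: P = D₁ / (r − g) = $90,200.0000 / (0.106 − 0.038) = $1,326,470.59

$1326470.59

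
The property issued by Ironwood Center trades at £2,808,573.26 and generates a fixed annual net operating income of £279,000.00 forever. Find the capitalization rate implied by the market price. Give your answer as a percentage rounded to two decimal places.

P = C/r ⇒ r = C/P = £279,000.00/£2,808,573.26 = 0.099339

9.93%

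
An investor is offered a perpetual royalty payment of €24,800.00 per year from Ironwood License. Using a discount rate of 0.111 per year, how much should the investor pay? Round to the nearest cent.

€223423.42

Level perpetuity: PV = C / r = €24,800.00 / 0.111 = €223,423.42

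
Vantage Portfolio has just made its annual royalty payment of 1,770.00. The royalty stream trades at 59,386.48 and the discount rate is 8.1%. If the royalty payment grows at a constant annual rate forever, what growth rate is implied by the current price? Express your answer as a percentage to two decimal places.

P = D₀(1+g)/(r−g) ⇒ P(r−g) = D₀(1+g) ⇒ g(P+D₀) = P·r − D₀
g = (P·r − D₀)/(P + D₀) = (59,386.48×0.081 − 1,770.00) / (59,386.48 + 1,770.00) = 0.049714

4.97%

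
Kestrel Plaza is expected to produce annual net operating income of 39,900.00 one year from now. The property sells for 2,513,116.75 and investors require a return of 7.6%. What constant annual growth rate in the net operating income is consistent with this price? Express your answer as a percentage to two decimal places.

P = D₁/(r−g) ⇒ g = r − D₁/P = 0.076 − 39,900.00/2,513,116.75 = 0.060123

6.01%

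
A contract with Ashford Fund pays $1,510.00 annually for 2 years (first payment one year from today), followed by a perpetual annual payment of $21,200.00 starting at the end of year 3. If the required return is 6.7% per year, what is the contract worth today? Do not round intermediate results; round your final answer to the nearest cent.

$280669.45

PV of 2-year annuity: $1,510.00 × [1 − (1+0.067)^−2] / 0.067 = 2741.50211
Perpetuity value at year 2: $21,200.00 / 0.067 = 316417.91045
PV of perpetuity: 316417.91045 / (1+0.067)^2 = 277927.94700
Total PV = 2741.50211 + 277927.94700 = 280669.44911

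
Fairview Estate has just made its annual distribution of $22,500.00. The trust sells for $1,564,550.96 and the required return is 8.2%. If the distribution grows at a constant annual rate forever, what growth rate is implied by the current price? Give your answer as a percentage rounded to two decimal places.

P = D₀(1+g)/(r−g) ⇒ P(r−g) = D₀(1+g) ⇒ g(P+D₀) = P·r − D₀
g = (P·r − D₀)/(P + D₀) = ($1,564,550.96×0.082 − $22,500.00) / ($1,564,550.96 + $22,500.00) = 0.066660

6.67%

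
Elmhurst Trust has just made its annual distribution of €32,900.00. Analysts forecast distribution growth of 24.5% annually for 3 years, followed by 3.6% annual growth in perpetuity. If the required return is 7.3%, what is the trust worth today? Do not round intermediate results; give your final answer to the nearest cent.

€1572866.62

D_1 = 40960.50000
D_2 = 50995.82250
D_3 = 63489.79901
Terminal value at year 3: TV = D_3×(1+g_2)/(r−g_2) = 65775.43178/0.037 = 1777714.37235
P_0 = D_1/(1+r)^1 + D_2/(1+r)^2 + D_3/(1+r)^3 + TV/(1+r)^3
    = 38173.81174 + 44293.00617 + 51393.09663 + 1439006.70556 = 1572866.62010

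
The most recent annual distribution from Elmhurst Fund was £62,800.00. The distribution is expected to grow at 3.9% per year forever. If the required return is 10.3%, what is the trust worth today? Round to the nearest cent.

£1019518.75

D₁ = D₀ × (1 + g) = £62,800.00 × 1.039 = £65,249.2000
Growing perpetuity: P = D₁ / (r − g) = £65,249.2000 / (0.103 − 0.039) = £1,019,518.75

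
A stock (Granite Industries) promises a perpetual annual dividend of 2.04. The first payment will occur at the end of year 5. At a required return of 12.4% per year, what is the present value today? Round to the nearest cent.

Value at end of year 4: C / r = 2.04 / 0.124 = 16.4516
Discount to today: PV = 16.4516 / (1 + 0.124)^4 = 16.4516 / 1.596119 = 10.31

10.31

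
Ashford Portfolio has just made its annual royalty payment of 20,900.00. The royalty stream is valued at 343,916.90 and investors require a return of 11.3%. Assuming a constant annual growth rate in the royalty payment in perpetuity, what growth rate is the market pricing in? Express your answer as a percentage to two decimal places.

P = D₀(1+g)/(r−g) ⇒ P(r−g) = D₀(1+g) ⇒ g(P+D₀) = P·r − D₀
g = (P·r − D₀)/(P + D₀) = (343,916.90×0.113 − 20,900.00) / (343,916.90 + 20,900.00) = 0.049237

4.92%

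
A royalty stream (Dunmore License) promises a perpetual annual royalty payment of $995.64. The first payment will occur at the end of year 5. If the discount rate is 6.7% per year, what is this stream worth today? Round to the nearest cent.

$11464.89

Value at end of year 4: C / r = $995.64 / 0.067 = $14,860.2985
Discount to today: PV = $14,860.2985 / (1 + 0.067)^4 = $14,860.2985 / 1.296157 = $11,464.89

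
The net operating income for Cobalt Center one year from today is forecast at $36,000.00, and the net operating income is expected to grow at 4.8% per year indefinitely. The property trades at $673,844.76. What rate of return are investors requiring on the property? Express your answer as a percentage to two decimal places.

P = D₁/(r − g) ⇒ r = D₁/P + g = $36,000.0000/$673,844.76 + 0.048 = 0.053425 + 0.048 = 0.101425

10.14%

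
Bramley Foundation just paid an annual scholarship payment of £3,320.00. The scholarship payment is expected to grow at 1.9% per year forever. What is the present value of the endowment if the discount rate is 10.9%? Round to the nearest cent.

£37589.78

D₁ = D₀ × (1 + g) = £3,320.00 × 1.019 = £3,383.0800
Growing perpetuity: P = D₁ / (r − g) = £3,383.0800 / (0.109 − 0.019) = £37,589.78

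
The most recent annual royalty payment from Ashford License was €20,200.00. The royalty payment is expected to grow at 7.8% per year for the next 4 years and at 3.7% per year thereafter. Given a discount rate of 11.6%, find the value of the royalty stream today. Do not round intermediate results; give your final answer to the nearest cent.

€304997.55

D_1 = 21775.60000
D_2 = 23474.09680
D_3 = 25305.07635
D_4 = 27278.87231
Terminal value at year 4: TV = D_4×(1+g_2)/(r−g_2) = 28288.19058/0.079 = 358078.36179
P_0 = D_1/(1+r)^1 + D_2/(1+r)^2 + D_3/(1+r)^3 + D_4/(1+r)^4 + TV/(1+r)^4
    = 19512.18638 + 18847.79294 + 18206.02221 + 17586.10389 + 230845.43968 = 304997.54510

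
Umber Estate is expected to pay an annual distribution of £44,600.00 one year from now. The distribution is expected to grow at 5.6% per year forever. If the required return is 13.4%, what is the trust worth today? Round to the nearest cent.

Growing perpetuity: P = D₁ / (r − g) = £44,600.0000 / (0.134 − 0.056) = £571,794.87

£571794.87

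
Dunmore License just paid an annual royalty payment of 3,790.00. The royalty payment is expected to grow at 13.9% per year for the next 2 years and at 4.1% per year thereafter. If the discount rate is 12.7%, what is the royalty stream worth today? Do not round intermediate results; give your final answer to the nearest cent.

D_1 = 4316.81000
D_2 = 4916.84659
Terminal value at year 2: TV = D_2×(1+g_2)/(r−g_2) = 5118.43730/0.086 = 59516.71279
P_0 = D_1/(1+r)^1 + D_2/(1+r)^2 + TV/(1+r)^2
    = 3830.35492 + 3871.13954 + 46858.79371 = 54560.28817

54560.29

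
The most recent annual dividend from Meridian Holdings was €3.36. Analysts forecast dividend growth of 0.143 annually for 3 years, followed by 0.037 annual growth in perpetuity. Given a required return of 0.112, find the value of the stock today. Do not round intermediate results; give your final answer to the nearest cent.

D_1 = 3.84048
D_2 = 4.38967
D_3 = 5.01739
Terminal value at year 3: TV = D_3×(1+g_2)/(r−g_2) = 5.20303/0.075 = 69.37380
P_0 = D_1/(1+r)^1 + D_2/(1+r)^2 + D_3/(1+r)^3 + TV/(1+r)^3
    = 3.45367 + 3.54995 + 3.64891 + 50.45232 = 61.10485

€61.10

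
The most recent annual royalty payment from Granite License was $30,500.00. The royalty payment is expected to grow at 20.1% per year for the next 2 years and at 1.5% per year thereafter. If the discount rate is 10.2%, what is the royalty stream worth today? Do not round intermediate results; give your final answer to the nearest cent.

$492105.10

D_1 = 36630.50000
D_2 = 43993.23050
Terminal value at year 2: TV = D_2×(1+g_2)/(r−g_2) = 44653.12896/0.087 = 513254.35583
P_0 = D_1/(1+r)^1 + D_2/(1+r)^2 + TV/(1+r)^2
    = 33240.01815 + 36226.19038 + 422638.88775 = 492105.09627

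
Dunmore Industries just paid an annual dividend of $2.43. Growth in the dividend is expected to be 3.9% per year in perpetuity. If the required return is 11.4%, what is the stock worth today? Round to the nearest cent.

$33.66

D₁ = D₀ × (1 + g) = $2.43 × 1.039 = $2.5248
Growing perpetuity: P = D₁ / (r − g) = $2.5248 / (0.114 − 0.039) = $33.66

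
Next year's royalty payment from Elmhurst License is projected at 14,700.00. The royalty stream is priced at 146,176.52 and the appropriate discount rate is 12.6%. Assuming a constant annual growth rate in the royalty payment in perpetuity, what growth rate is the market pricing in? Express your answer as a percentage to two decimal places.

P = D₁/(r−g) ⇒ g = r − D₁/P = 0.126 − 14,700.00/146,176.52 = 0.025437

2.54%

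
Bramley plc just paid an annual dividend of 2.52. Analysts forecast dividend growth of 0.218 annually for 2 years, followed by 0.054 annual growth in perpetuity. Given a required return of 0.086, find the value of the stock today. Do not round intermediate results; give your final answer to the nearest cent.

110.40

D_1 = 3.06936
D_2 = 3.73848
Terminal value at year 2: TV = D_2×(1+g_2)/(r−g_2) = 3.94036/0.032 = 123.13620
P_0 = D_1/(1+r)^1 + D_2/(1+r)^2 + TV/(1+r)^2
    = 2.82630 + 3.16983 + 104.40615 = 110.40228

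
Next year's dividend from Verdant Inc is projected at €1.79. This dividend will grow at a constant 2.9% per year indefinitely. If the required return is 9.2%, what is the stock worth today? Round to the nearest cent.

€28.41

Growing perpetuity: P = D₁ / (r − g) = €1.7900 / (0.092 − 0.029) = €28.41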